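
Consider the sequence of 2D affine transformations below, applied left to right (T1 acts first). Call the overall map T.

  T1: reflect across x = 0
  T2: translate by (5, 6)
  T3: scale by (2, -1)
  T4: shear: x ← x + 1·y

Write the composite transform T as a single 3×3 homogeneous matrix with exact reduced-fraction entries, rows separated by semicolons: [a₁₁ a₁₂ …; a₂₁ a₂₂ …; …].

T1 = [-1 0 0; 0 1 0; 0 0 1]
T2·T1 = [-1 0 5; 0 1 6; 0 0 1]
T3·…·T1 = [-2 0 10; 0 -1 -6; 0 0 1]
T4·…·T1 = [-2 -1 4; 0 -1 -6; 0 0 1]

T = [-2 -1 4; 0 -1 -6; 0 0 1]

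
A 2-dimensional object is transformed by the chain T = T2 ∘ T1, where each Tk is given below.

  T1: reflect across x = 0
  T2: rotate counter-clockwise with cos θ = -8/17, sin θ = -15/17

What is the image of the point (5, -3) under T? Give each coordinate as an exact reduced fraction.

T1 reflect across x = 0: (5, -3) → (-5, -3)
T2 rotate counter-clockwise with cos θ = -8/17, sin θ = -15/17: (-5, -3) → (-5/17, 99/17)

T(p) = (-5/17, 99/17)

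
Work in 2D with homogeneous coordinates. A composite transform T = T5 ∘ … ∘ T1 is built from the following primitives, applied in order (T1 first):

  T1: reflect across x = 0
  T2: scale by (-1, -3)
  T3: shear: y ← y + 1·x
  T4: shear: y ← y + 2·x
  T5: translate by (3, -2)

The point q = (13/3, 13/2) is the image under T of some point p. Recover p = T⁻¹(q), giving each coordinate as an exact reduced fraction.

T1 = [-1 0 0; 0 1 0; 0 0 1]
T2·T1 = [1 0 0; 0 -3 0; 0 0 1]
T3·…·T1 = [1 0 0; 1 -3 0; 0 0 1]
T4·…·T1 = [1 0 0; 3 -3 0; 0 0 1]
T5·…·T1 = [1 0 3; 3 -3 -2; 0 0 1]
det M = -3; M⁻¹ = [1 0 -3; 1 -1/3 -11/3; 0 0 1]
M⁻¹ · (13/3, 13/2)ᵀ = (4/3, -3/2)ᵀ

p = (4/3, -3/2)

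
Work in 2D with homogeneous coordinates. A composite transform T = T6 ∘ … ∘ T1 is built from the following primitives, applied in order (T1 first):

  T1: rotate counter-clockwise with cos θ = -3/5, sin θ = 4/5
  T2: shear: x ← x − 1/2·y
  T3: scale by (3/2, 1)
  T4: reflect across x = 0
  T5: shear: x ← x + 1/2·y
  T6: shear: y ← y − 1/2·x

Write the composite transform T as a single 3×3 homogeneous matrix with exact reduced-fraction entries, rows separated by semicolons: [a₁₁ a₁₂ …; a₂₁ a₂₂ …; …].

T1 = [-3/5 -4/5 0; 4/5 -3/5 0; 0 0 1]
T2·T1 = [-1 -1/2 0; 4/5 -3/5 0; 0 0 1]
T3·…·T1 = [-3/2 -3/4 0; 4/5 -3/5 0; 0 0 1]
T4·…·T1 = [3/2 3/4 0; 4/5 -3/5 0; 0 0 1]
T5·…·T1 = [19/10 9/20 0; 4/5 -3/5 0; 0 0 1]
T6·…·T1 = [19/10 9/20 0; -3/20 -33/40 0; 0 0 1]

T = [19/10 9/20 0; -3/20 -33/40 0; 0 0 1]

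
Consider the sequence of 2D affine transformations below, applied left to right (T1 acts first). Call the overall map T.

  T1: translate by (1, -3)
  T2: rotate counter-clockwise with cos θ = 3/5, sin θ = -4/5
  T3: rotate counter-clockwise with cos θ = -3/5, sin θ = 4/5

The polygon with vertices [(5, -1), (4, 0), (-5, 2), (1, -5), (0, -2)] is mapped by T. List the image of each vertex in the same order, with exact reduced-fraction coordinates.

image vertices: (138/25, 116/25), (107/25, 99/25), (-4/25, -103/25), (206/25, -8/25), (127/25, -11/25)

T1 translate by (1, -3): (5, -1) → (6, -4); (4, 0) → (5, -3); (-5, 2) → (-4, -1); (1, -5) → (2, -8); (0, -2) → (1, -5)
T2 rotate counter-clockwise with cos θ = 3/5, sin θ = -4/5: (6, -4) → (2/5, -36/5); (5, -3) → (3/5, -29/5); (-4, -1) → (-16/5, 13/5); (2, -8) → (-26/5, -32/5); (1, -5) → (-17/5, -19/5)
T3 rotate counter-clockwise with cos θ = -3/5, sin θ = 4/5: (2/5, -36/5) → (138/25, 116/25); (3/5, -29/5) → (107/25, 99/25); (-16/5, 13/5) → (-4/25, -103/25); (-26/5, -32/5) → (206/25, -8/25); (-17/5, -19/5) → (127/25, -11/25)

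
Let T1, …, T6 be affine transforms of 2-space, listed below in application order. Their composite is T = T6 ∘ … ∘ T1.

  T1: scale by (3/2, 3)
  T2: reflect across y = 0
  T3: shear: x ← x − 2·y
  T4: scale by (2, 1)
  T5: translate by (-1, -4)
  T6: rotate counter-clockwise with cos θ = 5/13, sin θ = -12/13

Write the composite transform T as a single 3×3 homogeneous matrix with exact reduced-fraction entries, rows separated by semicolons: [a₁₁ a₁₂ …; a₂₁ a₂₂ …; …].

T = [15/13 24/13 -53/13; -36/13 -159/13 -8/13; 0 0 1]

T1 = [3/2 0 0; 0 3 0; 0 0 1]
T2·T1 = [3/2 0 0; 0 -3 0; 0 0 1]
T3·…·T1 = [3/2 6 0; 0 -3 0; 0 0 1]
T4·…·T1 = [3 12 0; 0 -3 0; 0 0 1]
T5·…·T1 = [3 12 -1; 0 -3 -4; 0 0 1]
T6·…·T1 = [15/13 24/13 -53/13; -36/13 -159/13 -8/13; 0 0 1]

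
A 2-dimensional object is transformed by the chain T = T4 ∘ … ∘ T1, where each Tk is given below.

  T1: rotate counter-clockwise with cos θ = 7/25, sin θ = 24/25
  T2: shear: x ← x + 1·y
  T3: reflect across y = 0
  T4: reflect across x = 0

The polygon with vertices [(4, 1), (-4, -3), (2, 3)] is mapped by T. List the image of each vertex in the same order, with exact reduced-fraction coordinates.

image vertices: (-107/25, -103/25), (73/25, 117/25), (-11/25, -69/25)

T1 rotate counter-clockwise with cos θ = 7/25, sin θ = 24/25: (4, 1) → (4/25, 103/25); (-4, -3) → (44/25, -117/25); (2, 3) → (-58/25, 69/25)
T2 shear: x ← x + 1·y: (4/25, 103/25) → (107/25, 103/25); (44/25, -117/25) → (-73/25, -117/25); (-58/25, 69/25) → (11/25, 69/25)
T3 reflect across y = 0: (107/25, 103/25) → (107/25, -103/25); (-73/25, -117/25) → (-73/25, 117/25); (11/25, 69/25) → (11/25, -69/25)
T4 reflect across x = 0: (107/25, -103/25) → (-107/25, -103/25); (-73/25, 117/25) → (73/25, 117/25); (11/25, -69/25) → (-11/25, -69/25)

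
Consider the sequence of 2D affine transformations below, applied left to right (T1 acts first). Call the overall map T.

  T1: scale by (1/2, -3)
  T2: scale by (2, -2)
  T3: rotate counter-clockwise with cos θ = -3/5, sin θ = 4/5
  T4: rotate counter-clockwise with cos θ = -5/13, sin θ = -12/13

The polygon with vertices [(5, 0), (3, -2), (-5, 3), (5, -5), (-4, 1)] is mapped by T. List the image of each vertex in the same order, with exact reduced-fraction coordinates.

T1 scale by (1/2, -3): (5, 0) → (5/2, 0); (3, -2) → (3/2, 6); (-5, 3) → (-5/2, -9); (5, -5) → (5/2, 15); (-4, 1) → (-2, -3)
T2 scale by (2, -2): (5/2, 0) → (5, 0); (3/2, 6) → (3, -12); (-5/2, -9) → (-5, 18); (5/2, 15) → (5, -30); (-2, -3) → (-4, 6)
T3 rotate counter-clockwise with cos θ = -3/5, sin θ = 4/5: (5, 0) → (-3, 4); (3, -12) → (39/5, 48/5); (-5, 18) → (-57/5, -74/5); (5, -30) → (21, 22); (-4, 6) → (-12/5, -34/5)
T4 rotate counter-clockwise with cos θ = -5/13, sin θ = -12/13: (-3, 4) → (63/13, 16/13); (39/5, 48/5) → (381/65, -708/65); (-57/5, -74/5) → (-603/65, 1054/65); (21, 22) → (159/13, -362/13); (-12/5, -34/5) → (-348/65, 314/65)

image vertices: (63/13, 16/13), (381/65, -708/65), (-603/65, 1054/65), (159/13, -362/13), (-348/65, 314/65)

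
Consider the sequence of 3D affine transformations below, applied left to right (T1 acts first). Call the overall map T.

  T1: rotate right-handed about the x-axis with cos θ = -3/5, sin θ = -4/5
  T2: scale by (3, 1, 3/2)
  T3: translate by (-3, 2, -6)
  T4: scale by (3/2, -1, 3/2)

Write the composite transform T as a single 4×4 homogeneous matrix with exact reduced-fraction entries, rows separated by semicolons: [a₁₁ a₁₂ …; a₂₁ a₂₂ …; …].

T1 = [1 0 0 0; 0 -3/5 4/5 0; 0 -4/5 -3/5 0; 0 0 0 1]
T2·T1 = [3 0 0 0; 0 -3/5 4/5 0; 0 -6/5 -9/10 0; 0 0 0 1]
T3·…·T1 = [3 0 0 -3; 0 -3/5 4/5 2; 0 -6/5 -9/10 -6; 0 0 0 1]
T4·…·T1 = [9/2 0 0 -9/2; 0 3/5 -4/5 -2; 0 -9/5 -27/20 -9; 0 0 0 1]

T = [9/2 0 0 -9/2; 0 3/5 -4/5 -2; 0 -9/5 -27/20 -9; 0 0 0 1]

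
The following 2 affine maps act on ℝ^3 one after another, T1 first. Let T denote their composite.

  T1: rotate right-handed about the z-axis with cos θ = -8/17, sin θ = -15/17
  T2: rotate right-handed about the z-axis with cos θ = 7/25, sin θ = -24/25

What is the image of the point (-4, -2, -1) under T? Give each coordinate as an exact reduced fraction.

T(p) = (1838/425, 484/425, -1)

T1 rotate right-handed about the z-axis with cos θ = -8/17, sin θ = -15/17: (-4, -2, -1) → (2/17, 76/17, -1)
T2 rotate right-handed about the z-axis with cos θ = 7/25, sin θ = -24/25: (2/17, 76/17, -1) → (1838/425, 484/425, -1)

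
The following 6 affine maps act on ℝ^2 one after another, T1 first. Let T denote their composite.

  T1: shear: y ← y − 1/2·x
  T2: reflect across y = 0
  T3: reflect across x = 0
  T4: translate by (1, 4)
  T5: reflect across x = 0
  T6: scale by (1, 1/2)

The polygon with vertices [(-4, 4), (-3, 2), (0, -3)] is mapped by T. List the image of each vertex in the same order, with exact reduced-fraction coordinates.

T1 shear: y ← y − 1/2·x: (-4, 4) → (-4, 6); (-3, 2) → (-3, 7/2); (0, -3) → (0, -3)
T2 reflect across y = 0: (-4, 6) → (-4, -6); (-3, 7/2) → (-3, -7/2); (0, -3) → (0, 3)
T3 reflect across x = 0: (-4, -6) → (4, -6); (-3, -7/2) → (3, -7/2); (0, 3) → (0, 3)
T4 translate by (1, 4): (4, -6) → (5, -2); (3, -7/2) → (4, 1/2); (0, 3) → (1, 7)
T5 reflect across x = 0: (5, -2) → (-5, -2); (4, 1/2) → (-4, 1/2); (1, 7) → (-1, 7)
T6 scale by (1, 1/2): (-5, -2) → (-5, -1); (-4, 1/2) → (-4, 1/4); (-1, 7) → (-1, 7/2)

image vertices: (-5, -1), (-4, 1/4), (-1, 7/2)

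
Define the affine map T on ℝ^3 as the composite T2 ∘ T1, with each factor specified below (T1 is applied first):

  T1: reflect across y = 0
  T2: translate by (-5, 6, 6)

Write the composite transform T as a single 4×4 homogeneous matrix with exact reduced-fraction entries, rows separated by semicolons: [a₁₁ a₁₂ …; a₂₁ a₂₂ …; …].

T1 = [1 0 0 0; 0 -1 0 0; 0 0 1 0; 0 0 0 1]
T2·T1 = [1 0 0 -5; 0 -1 0 6; 0 0 1 6; 0 0 0 1]

T = [1 0 0 -5; 0 -1 0 6; 0 0 1 6; 0 0 0 1]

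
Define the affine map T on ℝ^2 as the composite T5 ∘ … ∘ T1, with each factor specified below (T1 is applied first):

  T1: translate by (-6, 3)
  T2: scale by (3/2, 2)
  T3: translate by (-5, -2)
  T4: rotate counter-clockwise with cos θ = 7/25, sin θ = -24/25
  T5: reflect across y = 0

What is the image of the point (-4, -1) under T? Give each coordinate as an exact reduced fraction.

T1 translate by (-6, 3): (-4, -1) → (-10, 2)
T2 scale by (3/2, 2): (-10, 2) → (-15, 4)
T3 translate by (-5, -2): (-15, 4) → (-20, 2)
T4 rotate counter-clockwise with cos θ = 7/25, sin θ = -24/25: (-20, 2) → (-92/25, 494/25)
T5 reflect across y = 0: (-92/25, 494/25) → (-92/25, -494/25)

T(p) = (-92/25, -494/25)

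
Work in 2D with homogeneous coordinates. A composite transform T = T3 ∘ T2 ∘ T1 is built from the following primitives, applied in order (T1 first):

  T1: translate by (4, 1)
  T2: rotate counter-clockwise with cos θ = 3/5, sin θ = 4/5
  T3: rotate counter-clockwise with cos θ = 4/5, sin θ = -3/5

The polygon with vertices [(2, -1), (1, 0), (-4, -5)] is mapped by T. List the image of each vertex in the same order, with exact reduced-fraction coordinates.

image vertices: (144/25, 42/25), (113/25, 59/25), (28/25, -96/25)

T1 translate by (4, 1): (2, -1) → (6, 0); (1, 0) → (5, 1); (-4, -5) → (0, -4)
T2 rotate counter-clockwise with cos θ = 3/5, sin θ = 4/5: (6, 0) → (18/5, 24/5); (5, 1) → (11/5, 23/5); (0, -4) → (16/5, -12/5)
T3 rotate counter-clockwise with cos θ = 4/5, sin θ = -3/5: (18/5, 24/5) → (144/25, 42/25); (11/5, 23/5) → (113/25, 59/25); (16/5, -12/5) → (28/25, -96/25)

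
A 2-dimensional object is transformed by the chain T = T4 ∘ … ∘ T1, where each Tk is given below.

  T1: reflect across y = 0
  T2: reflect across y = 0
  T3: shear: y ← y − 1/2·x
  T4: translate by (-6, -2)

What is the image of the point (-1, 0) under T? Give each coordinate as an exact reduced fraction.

T1 reflect across y = 0: (-1, 0) → (-1, 0)
T2 reflect across y = 0: (-1, 0) → (-1, 0)
T3 shear: y ← y − 1/2·x: (-1, 0) → (-1, 1/2)
T4 translate by (-6, -2): (-1, 1/2) → (-7, -3/2)

T(p) = (-7, -3/2)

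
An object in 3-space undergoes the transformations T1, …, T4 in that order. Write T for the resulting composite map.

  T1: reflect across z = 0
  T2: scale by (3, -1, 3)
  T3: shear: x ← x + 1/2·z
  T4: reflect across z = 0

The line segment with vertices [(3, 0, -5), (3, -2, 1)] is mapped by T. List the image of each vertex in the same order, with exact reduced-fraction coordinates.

image vertices: (33/2, 0, -15), (15/2, 2, 3)

T1 reflect across z = 0: (3, 0, -5) → (3, 0, 5); (3, -2, 1) → (3, -2, -1)
T2 scale by (3, -1, 3): (3, 0, 5) → (9, 0, 15); (3, -2, -1) → (9, 2, -3)
T3 shear: x ← x + 1/2·z: (9, 0, 15) → (33/2, 0, 15); (9, 2, -3) → (15/2, 2, -3)
T4 reflect across z = 0: (33/2, 0, 15) → (33/2, 0, -15); (15/2, 2, -3) → (15/2, 2, 3)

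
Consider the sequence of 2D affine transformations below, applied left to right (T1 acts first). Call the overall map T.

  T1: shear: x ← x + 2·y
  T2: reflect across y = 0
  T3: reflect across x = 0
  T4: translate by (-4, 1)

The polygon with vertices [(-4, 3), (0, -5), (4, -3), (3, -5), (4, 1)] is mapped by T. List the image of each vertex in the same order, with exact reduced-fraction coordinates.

T1 shear: x ← x + 2·y: (-4, 3) → (2, 3); (0, -5) → (-10, -5); (4, -3) → (-2, -3); (3, -5) → (-7, -5); (4, 1) → (6, 1)
T2 reflect across y = 0: (2, 3) → (2, -3); (-10, -5) → (-10, 5); (-2, -3) → (-2, 3); (-7, -5) → (-7, 5); (6, 1) → (6, -1)
T3 reflect across x = 0: (2, -3) → (-2, -3); (-10, 5) → (10, 5); (-2, 3) → (2, 3); (-7, 5) → (7, 5); (6, -1) → (-6, -1)
T4 translate by (-4, 1): (-2, -3) → (-6, -2); (10, 5) → (6, 6); (2, 3) → (-2, 4); (7, 5) → (3, 6); (-6, -1) → (-10, 0)

image vertices: (-6, -2), (6, 6), (-2, 4), (3, 6), (-10, 0)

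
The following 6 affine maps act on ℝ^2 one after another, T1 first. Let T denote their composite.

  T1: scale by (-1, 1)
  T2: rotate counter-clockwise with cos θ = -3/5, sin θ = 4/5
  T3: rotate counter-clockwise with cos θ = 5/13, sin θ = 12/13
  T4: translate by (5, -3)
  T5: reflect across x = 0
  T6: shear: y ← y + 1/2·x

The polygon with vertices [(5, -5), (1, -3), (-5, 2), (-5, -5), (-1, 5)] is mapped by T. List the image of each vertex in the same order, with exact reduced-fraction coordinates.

T1 scale by (-1, 1): (5, -5) → (-5, -5); (1, -3) → (-1, -3); (-5, 2) → (5, 2); (-5, -5) → (5, -5); (-1, 5) → (1, 5)
T2 rotate counter-clockwise with cos θ = -3/5, sin θ = 4/5: (-5, -5) → (7, -1); (-1, -3) → (3, 1); (5, 2) → (-23/5, 14/5); (5, -5) → (1, 7); (1, 5) → (-23/5, -11/5)
T3 rotate counter-clockwise with cos θ = 5/13, sin θ = 12/13: (7, -1) → (47/13, 79/13); (3, 1) → (3/13, 41/13); (-23/5, 14/5) → (-283/65, -206/65); (1, 7) → (-79/13, 47/13); (-23/5, -11/5) → (17/65, -331/65)
T4 translate by (5, -3): (47/13, 79/13) → (112/13, 40/13); (3/13, 41/13) → (68/13, 2/13); (-283/65, -206/65) → (42/65, -401/65); (-79/13, 47/13) → (-14/13, 8/13); (17/65, -331/65) → (342/65, -526/65)
T5 reflect across x = 0: (112/13, 40/13) → (-112/13, 40/13); (68/13, 2/13) → (-68/13, 2/13); (42/65, -401/65) → (-42/65, -401/65); (-14/13, 8/13) → (14/13, 8/13); (342/65, -526/65) → (-342/65, -526/65)
T6 shear: y ← y + 1/2·x: (-112/13, 40/13) → (-112/13, -16/13); (-68/13, 2/13) → (-68/13, -32/13); (-42/65, -401/65) → (-42/65, -422/65); (14/13, 8/13) → (14/13, 15/13); (-342/65, -526/65) → (-342/65, -697/65)

image vertices: (-112/13, -16/13), (-68/13, -32/13), (-42/65, -422/65), (14/13, 15/13), (-342/65, -697/65)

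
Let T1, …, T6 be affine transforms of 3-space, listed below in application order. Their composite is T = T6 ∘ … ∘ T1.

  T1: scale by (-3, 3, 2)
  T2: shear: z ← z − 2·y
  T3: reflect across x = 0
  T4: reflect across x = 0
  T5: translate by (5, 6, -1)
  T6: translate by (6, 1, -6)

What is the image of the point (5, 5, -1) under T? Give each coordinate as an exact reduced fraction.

T1 scale by (-3, 3, 2): (5, 5, -1) → (-15, 15, -2)
T2 shear: z ← z − 2·y: (-15, 15, -2) → (-15, 15, -32)
T3 reflect across x = 0: (-15, 15, -32) → (15, 15, -32)
T4 reflect across x = 0: (15, 15, -32) → (-15, 15, -32)
T5 translate by (5, 6, -1): (-15, 15, -32) → (-10, 21, -33)
T6 translate by (6, 1, -6): (-10, 21, -33) → (-4, 22, -39)

T(p) = (-4, 22, -39)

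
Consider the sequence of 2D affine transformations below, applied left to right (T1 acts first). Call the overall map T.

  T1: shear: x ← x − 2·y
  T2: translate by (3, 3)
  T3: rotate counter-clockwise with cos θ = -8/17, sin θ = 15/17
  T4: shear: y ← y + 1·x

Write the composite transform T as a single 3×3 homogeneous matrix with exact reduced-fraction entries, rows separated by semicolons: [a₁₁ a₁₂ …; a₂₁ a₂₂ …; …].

T1 = [1 -2 0; 0 1 0; 0 0 1]
T2·T1 = [1 -2 3; 0 1 3; 0 0 1]
T3·…·T1 = [-8/17 1/17 -69/17; 15/17 -38/17 21/17; 0 0 1]
T4·…·T1 = [-8/17 1/17 -69/17; 7/17 -37/17 -48/17; 0 0 1]

T = [-8/17 1/17 -69/17; 7/17 -37/17 -48/17; 0 0 1]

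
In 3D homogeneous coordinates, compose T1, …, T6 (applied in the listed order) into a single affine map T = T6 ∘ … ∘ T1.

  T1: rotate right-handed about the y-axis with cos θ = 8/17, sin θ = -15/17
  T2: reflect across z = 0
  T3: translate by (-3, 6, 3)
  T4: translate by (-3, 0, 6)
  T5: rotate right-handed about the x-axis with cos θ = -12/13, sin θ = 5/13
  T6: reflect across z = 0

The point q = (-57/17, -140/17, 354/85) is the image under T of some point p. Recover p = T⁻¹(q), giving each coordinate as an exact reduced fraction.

p = (3, 0, -7/5)

T1 = [8/17 0 -15/17 0; 0 1 0 0; 15/17 0 8/17 0; 0 0 0 1]
T2·T1 = [8/17 0 -15/17 0; 0 1 0 0; -15/17 0 -8/17 0; 0 0 0 1]
T3·…·T1 = [8/17 0 -15/17 -3; 0 1 0 6; -15/17 0 -8/17 3; 0 0 0 1]
T4·…·T1 = [8/17 0 -15/17 -6; 0 1 0 6; -15/17 0 -8/17 9; 0 0 0 1]
T5·…·T1 = [8/17 0 -15/17 -6; 75/221 -12/13 40/221 -9; 180/221 5/13 96/221 -6; 0 0 0 1]
T6·…·T1 = [8/17 0 -15/17 -6; 75/221 -12/13 40/221 -9; -180/221 -5/13 -96/221 6; 0 0 0 1]
det M = 1; M⁻¹ = [8/17 75/221 -180/221 183/17; 0 -12/13 -5/13 -6; -15/17 40/221 -96/221 -18/17; 0 0 0 1]
M⁻¹ · (-57/17, -140/17, 354/85)ᵀ = (3, 0, -7/5)ᵀ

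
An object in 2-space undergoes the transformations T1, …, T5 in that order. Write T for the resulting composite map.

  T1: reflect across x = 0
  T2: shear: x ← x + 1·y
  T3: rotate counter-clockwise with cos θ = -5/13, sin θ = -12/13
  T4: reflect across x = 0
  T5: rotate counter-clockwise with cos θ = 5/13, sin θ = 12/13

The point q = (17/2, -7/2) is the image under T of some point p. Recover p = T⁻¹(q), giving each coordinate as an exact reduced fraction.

T1 = [-1 0 0; 0 1 0; 0 0 1]
T2·T1 = [-1 1 0; 0 1 0; 0 0 1]
T3·…·T1 = [5/13 7/13 0; 12/13 -17/13 0; 0 0 1]
T4·…·T1 = [-5/13 -7/13 0; 12/13 -17/13 0; 0 0 1]
T5·…·T1 = [-1 1 0; 0 -1 0; 0 0 1]
det M = 1; M⁻¹ = [-1 -1 0; 0 -1 0; 0 0 1]
M⁻¹ · (17/2, -7/2)ᵀ = (-5, 7/2)ᵀ

p = (-5, 7/2)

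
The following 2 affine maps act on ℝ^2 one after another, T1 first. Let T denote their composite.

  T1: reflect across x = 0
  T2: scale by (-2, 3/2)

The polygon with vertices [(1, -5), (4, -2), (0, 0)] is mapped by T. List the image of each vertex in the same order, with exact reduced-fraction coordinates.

T1 reflect across x = 0: (1, -5) → (-1, -5); (4, -2) → (-4, -2); (0, 0) → (0, 0)
T2 scale by (-2, 3/2): (-1, -5) → (2, -15/2); (-4, -2) → (8, -3); (0, 0) → (0, 0)

image vertices: (2, -15/2), (8, -3), (0, 0)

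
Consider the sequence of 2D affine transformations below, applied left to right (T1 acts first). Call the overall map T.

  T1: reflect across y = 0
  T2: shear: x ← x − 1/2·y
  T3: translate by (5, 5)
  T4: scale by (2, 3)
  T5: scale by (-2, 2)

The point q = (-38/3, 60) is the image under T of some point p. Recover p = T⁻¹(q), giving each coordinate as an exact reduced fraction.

p = (2/3, -5)

T1 = [1 0 0; 0 -1 0; 0 0 1]
T2·T1 = [1 1/2 0; 0 -1 0; 0 0 1]
T3·…·T1 = [1 1/2 5; 0 -1 5; 0 0 1]
T4·…·T1 = [2 1 10; 0 -3 15; 0 0 1]
T5·…·T1 = [-4 -2 -20; 0 -6 30; 0 0 1]
det M = 24; M⁻¹ = [-1/4 1/12 -15/2; 0 -1/6 5; 0 0 1]
M⁻¹ · (-38/3, 60)ᵀ = (2/3, -5)ᵀ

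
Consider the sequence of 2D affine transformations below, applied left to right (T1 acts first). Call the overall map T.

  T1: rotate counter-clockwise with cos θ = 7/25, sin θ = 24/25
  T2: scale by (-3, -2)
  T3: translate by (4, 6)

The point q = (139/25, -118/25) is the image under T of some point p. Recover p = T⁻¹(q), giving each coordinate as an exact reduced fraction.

p = (5, 2)

T1 = [7/25 -24/25 0; 24/25 7/25 0; 0 0 1]
T2·T1 = [-21/25 72/25 0; -48/25 -14/25 0; 0 0 1]
T3·…·T1 = [-21/25 72/25 4; -48/25 -14/25 6; 0 0 1]
det M = 6; M⁻¹ = [-7/75 -12/25 244/75; 8/25 -7/50 -11/25; 0 0 1]
M⁻¹ · (139/25, -118/25)ᵀ = (5, 2)ᵀ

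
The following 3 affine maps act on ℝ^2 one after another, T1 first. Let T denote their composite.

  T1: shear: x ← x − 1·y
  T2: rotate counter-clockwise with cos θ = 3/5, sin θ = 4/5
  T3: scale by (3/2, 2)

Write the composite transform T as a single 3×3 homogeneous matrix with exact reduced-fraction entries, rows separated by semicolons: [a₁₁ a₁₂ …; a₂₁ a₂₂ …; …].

T1 = [1 -1 0; 0 1 0; 0 0 1]
T2·T1 = [3/5 -7/5 0; 4/5 -1/5 0; 0 0 1]
T3·…·T1 = [9/10 -21/10 0; 8/5 -2/5 0; 0 0 1]

T = [9/10 -21/10 0; 8/5 -2/5 0; 0 0 1]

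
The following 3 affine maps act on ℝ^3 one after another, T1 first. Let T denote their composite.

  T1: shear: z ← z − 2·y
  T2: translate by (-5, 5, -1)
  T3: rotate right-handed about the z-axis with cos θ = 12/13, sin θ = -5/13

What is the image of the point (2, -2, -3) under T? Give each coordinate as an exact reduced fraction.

T(p) = (-21/13, 51/13, 0)

T1 shear: z ← z − 2·y: (2, -2, -3) → (2, -2, 1)
T2 translate by (-5, 5, -1): (2, -2, 1) → (-3, 3, 0)
T3 rotate right-handed about the z-axis with cos θ = 12/13, sin θ = -5/13: (-3, 3, 0) → (-21/13, 51/13, 0)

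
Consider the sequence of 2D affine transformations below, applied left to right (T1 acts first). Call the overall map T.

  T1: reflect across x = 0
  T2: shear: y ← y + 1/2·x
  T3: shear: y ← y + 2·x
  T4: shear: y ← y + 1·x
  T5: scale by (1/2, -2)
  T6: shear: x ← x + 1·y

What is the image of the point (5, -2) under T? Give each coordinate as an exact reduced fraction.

T(p) = (73/2, 39)

T1 reflect across x = 0: (5, -2) → (-5, -2)
T2 shear: y ← y + 1/2·x: (-5, -2) → (-5, -9/2)
T3 shear: y ← y + 2·x: (-5, -9/2) → (-5, -29/2)
T4 shear: y ← y + 1·x: (-5, -29/2) → (-5, -39/2)
T5 scale by (1/2, -2): (-5, -39/2) → (-5/2, 39)
T6 shear: x ← x + 1·y: (-5/2, 39) → (73/2, 39)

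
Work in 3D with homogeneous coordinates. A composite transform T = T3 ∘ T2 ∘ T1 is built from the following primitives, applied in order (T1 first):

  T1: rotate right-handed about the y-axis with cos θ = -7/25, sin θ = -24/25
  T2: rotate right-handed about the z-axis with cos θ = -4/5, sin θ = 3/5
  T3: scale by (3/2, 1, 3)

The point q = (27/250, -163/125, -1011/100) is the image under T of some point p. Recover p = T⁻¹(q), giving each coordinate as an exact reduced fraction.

p = (-3, 1, 7/4)

T1 = [-7/25 0 -24/25 0; 0 1 0 0; 24/25 0 -7/25 0; 0 0 0 1]
T2·T1 = [28/125 -3/5 96/125 0; -21/125 -4/5 -72/125 0; 24/25 0 -7/25 0; 0 0 0 1]
T3·…·T1 = [42/125 -9/10 144/125 0; -21/125 -4/5 -72/125 0; 72/25 0 -21/25 0; 0 0 0 1]
det M = 9/2; M⁻¹ = [56/375 -21/125 8/25 0; -2/5 -4/5 0 0; 64/125 -72/125 -7/75 0; 0 0 0 1]
M⁻¹ · (27/250, -163/125, -1011/100)ᵀ = (-3, 1, 7/4)ᵀ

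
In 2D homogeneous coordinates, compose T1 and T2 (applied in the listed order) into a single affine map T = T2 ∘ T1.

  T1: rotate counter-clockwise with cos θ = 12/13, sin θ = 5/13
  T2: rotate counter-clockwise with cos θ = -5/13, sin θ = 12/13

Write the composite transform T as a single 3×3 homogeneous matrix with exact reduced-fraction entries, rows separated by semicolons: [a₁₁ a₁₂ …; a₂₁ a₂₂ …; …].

T = [-120/169 -119/169 0; 119/169 -120/169 0; 0 0 1]

T1 = [12/13 -5/13 0; 5/13 12/13 0; 0 0 1]
T2·T1 = [-120/169 -119/169 0; 119/169 -120/169 0; 0 0 1]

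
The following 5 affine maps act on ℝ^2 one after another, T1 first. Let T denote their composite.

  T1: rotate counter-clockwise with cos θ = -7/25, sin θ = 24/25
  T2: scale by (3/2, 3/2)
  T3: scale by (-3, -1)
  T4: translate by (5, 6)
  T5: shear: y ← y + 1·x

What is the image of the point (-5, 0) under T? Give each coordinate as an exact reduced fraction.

T1 rotate counter-clockwise with cos θ = -7/25, sin θ = 24/25: (-5, 0) → (7/5, -24/5)
T2 scale by (3/2, 3/2): (7/5, -24/5) → (21/10, -36/5)
T3 scale by (-3, -1): (21/10, -36/5) → (-63/10, 36/5)
T4 translate by (5, 6): (-63/10, 36/5) → (-13/10, 66/5)
T5 shear: y ← y + 1·x: (-13/10, 66/5) → (-13/10, 119/10)

T(p) = (-13/10, 119/10)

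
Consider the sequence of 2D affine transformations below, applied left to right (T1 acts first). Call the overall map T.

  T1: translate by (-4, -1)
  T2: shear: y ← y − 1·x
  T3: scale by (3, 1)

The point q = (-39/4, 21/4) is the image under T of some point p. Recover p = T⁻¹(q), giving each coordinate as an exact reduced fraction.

p = (3/4, 3)

T1 = [1 0 -4; 0 1 -1; 0 0 1]
T2·T1 = [1 0 -4; -1 1 3; 0 0 1]
T3·…·T1 = [3 0 -12; -1 1 3; 0 0 1]
det M = 3; M⁻¹ = [1/3 0 4; 1/3 1 1; 0 0 1]
M⁻¹ · (-39/4, 21/4)ᵀ = (3/4, 3)ᵀ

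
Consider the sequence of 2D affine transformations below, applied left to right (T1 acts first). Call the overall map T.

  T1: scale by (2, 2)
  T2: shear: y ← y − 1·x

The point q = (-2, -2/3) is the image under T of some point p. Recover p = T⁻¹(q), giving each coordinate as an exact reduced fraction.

p = (-1, -4/3)

T1 = [2 0 0; 0 2 0; 0 0 1]
T2·T1 = [2 0 0; -2 2 0; 0 0 1]
det M = 4; M⁻¹ = [1/2 0 0; 1/2 1/2 0; 0 0 1]
M⁻¹ · (-2, -2/3)ᵀ = (-1, -4/3)ᵀ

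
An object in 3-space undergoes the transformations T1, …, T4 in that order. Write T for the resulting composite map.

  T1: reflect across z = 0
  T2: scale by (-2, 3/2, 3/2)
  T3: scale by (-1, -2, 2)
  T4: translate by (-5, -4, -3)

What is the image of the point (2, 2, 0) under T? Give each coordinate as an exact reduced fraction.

T(p) = (-1, -10, -3)

T1 reflect across z = 0: (2, 2, 0) → (2, 2, 0)
T2 scale by (-2, 3/2, 3/2): (2, 2, 0) → (-4, 3, 0)
T3 scale by (-1, -2, 2): (-4, 3, 0) → (4, -6, 0)
T4 translate by (-5, -4, -3): (4, -6, 0) → (-1, -10, -3)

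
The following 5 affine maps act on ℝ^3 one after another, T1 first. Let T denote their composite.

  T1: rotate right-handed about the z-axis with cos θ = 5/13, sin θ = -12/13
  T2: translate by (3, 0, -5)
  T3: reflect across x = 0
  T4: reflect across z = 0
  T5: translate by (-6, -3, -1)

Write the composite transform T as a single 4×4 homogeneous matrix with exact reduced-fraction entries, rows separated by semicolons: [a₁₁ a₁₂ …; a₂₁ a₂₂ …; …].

T = [-5/13 -12/13 0 -9; -12/13 5/13 0 -3; 0 0 -1 4; 0 0 0 1]

T1 = [5/13 12/13 0 0; -12/13 5/13 0 0; 0 0 1 0; 0 0 0 1]
T2·T1 = [5/13 12/13 0 3; -12/13 5/13 0 0; 0 0 1 -5; 0 0 0 1]
T3·…·T1 = [-5/13 -12/13 0 -3; -12/13 5/13 0 0; 0 0 1 -5; 0 0 0 1]
T4·…·T1 = [-5/13 -12/13 0 -3; -12/13 5/13 0 0; 0 0 -1 5; 0 0 0 1]
T5·…·T1 = [-5/13 -12/13 0 -9; -12/13 5/13 0 -3; 0 0 -1 4; 0 0 0 1]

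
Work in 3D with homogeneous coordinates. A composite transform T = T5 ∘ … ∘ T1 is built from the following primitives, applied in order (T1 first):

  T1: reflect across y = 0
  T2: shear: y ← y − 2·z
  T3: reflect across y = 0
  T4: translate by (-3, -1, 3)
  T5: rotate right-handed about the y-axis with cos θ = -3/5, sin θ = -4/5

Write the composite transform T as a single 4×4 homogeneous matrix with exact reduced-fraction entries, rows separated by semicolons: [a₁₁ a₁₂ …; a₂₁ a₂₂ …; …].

T = [-3/5 0 -4/5 -3/5; 0 1 2 -1; 4/5 0 -3/5 -21/5; 0 0 0 1]

T1 = [1 0 0 0; 0 -1 0 0; 0 0 1 0; 0 0 0 1]
T2·T1 = [1 0 0 0; 0 -1 -2 0; 0 0 1 0; 0 0 0 1]
T3·…·T1 = [1 0 0 0; 0 1 2 0; 0 0 1 0; 0 0 0 1]
T4·…·T1 = [1 0 0 -3; 0 1 2 -1; 0 0 1 3; 0 0 0 1]
T5·…·T1 = [-3/5 0 -4/5 -3/5; 0 1 2 -1; 4/5 0 -3/5 -21/5; 0 0 0 1]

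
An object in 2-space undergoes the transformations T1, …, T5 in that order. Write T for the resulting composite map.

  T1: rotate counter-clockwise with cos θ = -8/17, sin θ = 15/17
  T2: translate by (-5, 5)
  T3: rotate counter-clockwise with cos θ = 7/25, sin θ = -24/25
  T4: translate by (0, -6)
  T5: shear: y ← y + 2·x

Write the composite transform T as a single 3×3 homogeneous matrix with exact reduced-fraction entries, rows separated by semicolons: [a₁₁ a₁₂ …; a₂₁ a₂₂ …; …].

T1 = [-8/17 -15/17 0; 15/17 -8/17 0; 0 0 1]
T2·T1 = [-8/17 -15/17 -5; 15/17 -8/17 5; 0 0 1]
T3·…·T1 = [304/425 -297/425 17/5; 297/425 304/425 31/5; 0 0 1]
T4·…·T1 = [304/425 -297/425 17/5; 297/425 304/425 1/5; 0 0 1]
T5·…·T1 = [304/425 -297/425 17/5; 181/85 -58/85 7; 0 0 1]

T = [304/425 -297/425 17/5; 181/85 -58/85 7; 0 0 1]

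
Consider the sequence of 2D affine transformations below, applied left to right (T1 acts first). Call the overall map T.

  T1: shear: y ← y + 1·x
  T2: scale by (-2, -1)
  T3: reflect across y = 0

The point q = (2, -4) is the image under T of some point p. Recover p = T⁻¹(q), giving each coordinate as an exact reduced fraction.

p = (-1, -3)

T1 = [1 0 0; 1 1 0; 0 0 1]
T2·T1 = [-2 0 0; -1 -1 0; 0 0 1]
T3·…·T1 = [-2 0 0; 1 1 0; 0 0 1]
det M = -2; M⁻¹ = [-1/2 0 0; 1/2 1 0; 0 0 1]
M⁻¹ · (2, -4)ᵀ = (-1, -3)ᵀ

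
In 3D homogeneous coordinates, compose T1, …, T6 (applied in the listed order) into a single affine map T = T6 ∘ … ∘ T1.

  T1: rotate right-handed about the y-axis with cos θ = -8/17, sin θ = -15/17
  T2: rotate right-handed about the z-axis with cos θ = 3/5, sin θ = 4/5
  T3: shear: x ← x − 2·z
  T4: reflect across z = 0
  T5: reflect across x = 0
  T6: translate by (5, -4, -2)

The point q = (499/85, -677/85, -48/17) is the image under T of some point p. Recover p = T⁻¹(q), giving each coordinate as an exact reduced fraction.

T1 = [-8/17 0 -15/17 0; 0 1 0 0; 15/17 0 -8/17 0; 0 0 0 1]
T2·T1 = [-24/85 -4/5 -9/17 0; -32/85 3/5 -12/17 0; 15/17 0 -8/17 0; 0 0 0 1]
T3·…·T1 = [-174/85 -4/5 7/17 0; -32/85 3/5 -12/17 0; 15/17 0 -8/17 0; 0 0 0 1]
T4·…·T1 = [-174/85 -4/5 7/17 0; -32/85 3/5 -12/17 0; -15/17 0 8/17 0; 0 0 0 1]
T5·…·T1 = [174/85 4/5 -7/17 0; -32/85 3/5 -12/17 0; -15/17 0 8/17 0; 0 0 0 1]
T6·…·T1 = [174/85 4/5 -7/17 5; -32/85 3/5 -12/17 -4; -15/17 0 8/17 -2; 0 0 0 1]
det M = 1; M⁻¹ = [24/85 -32/85 -27/85 -302/85; 4/5 3/5 8/5 8/5; 9/17 -12/17 26/17 -41/17; 0 0 0 1]
M⁻¹ · (499/85, -677/85, -48/17)ᵀ = (2, -3, 2)ᵀ

p = (2, -3, 2)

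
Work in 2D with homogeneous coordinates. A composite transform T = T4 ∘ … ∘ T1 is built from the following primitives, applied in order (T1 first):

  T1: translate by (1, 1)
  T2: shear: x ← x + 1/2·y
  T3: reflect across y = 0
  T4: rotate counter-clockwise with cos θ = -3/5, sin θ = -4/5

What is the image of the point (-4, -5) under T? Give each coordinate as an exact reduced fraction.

T1 translate by (1, 1): (-4, -5) → (-3, -4)
T2 shear: x ← x + 1/2·y: (-3, -4) → (-5, -4)
T3 reflect across y = 0: (-5, -4) → (-5, 4)
T4 rotate counter-clockwise with cos θ = -3/5, sin θ = -4/5: (-5, 4) → (31/5, 8/5)

T(p) = (31/5, 8/5)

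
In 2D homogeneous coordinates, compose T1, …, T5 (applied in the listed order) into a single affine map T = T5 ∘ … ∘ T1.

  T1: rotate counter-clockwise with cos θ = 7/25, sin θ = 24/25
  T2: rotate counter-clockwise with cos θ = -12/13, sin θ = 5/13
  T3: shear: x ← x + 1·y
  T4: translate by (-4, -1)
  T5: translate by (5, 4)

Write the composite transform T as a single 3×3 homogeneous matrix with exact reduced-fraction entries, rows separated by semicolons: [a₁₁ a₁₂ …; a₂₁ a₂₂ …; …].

T1 = [7/25 -24/25 0; 24/25 7/25 0; 0 0 1]
T2·T1 = [-204/325 253/325 0; -253/325 -204/325 0; 0 0 1]
T3·…·T1 = [-457/325 49/325 0; -253/325 -204/325 0; 0 0 1]
T4·…·T1 = [-457/325 49/325 -4; -253/325 -204/325 -1; 0 0 1]
T5·…·T1 = [-457/325 49/325 1; -253/325 -204/325 3; 0 0 1]

T = [-457/325 49/325 1; -253/325 -204/325 3; 0 0 1]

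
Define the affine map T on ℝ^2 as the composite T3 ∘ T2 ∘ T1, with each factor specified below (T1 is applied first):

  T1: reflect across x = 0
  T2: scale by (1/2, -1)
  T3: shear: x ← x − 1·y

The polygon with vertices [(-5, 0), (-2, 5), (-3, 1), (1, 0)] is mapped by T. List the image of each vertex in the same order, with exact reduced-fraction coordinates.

image vertices: (5/2, 0), (6, -5), (5/2, -1), (-1/2, 0)

T1 reflect across x = 0: (-5, 0) → (5, 0); (-2, 5) → (2, 5); (-3, 1) → (3, 1); (1, 0) → (-1, 0)
T2 scale by (1/2, -1): (5, 0) → (5/2, 0); (2, 5) → (1, -5); (3, 1) → (3/2, -1); (-1, 0) → (-1/2, 0)
T3 shear: x ← x − 1·y: (5/2, 0) → (5/2, 0); (1, -5) → (6, -5); (3/2, -1) → (5/2, -1); (-1/2, 0) → (-1/2, 0)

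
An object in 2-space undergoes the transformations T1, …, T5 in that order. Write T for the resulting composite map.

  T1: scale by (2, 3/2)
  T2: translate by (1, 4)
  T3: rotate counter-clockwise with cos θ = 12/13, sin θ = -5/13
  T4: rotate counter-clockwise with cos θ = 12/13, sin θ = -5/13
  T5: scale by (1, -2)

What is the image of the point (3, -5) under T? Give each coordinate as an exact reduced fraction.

T(p) = (413/169, 2513/169)

T1 scale by (2, 3/2): (3, -5) → (6, -15/2)
T2 translate by (1, 4): (6, -15/2) → (7, -7/2)
T3 rotate counter-clockwise with cos θ = 12/13, sin θ = -5/13: (7, -7/2) → (133/26, -77/13)
T4 rotate counter-clockwise with cos θ = 12/13, sin θ = -5/13: (133/26, -77/13) → (413/169, -2513/338)
T5 scale by (1, -2): (413/169, -2513/338) → (413/169, 2513/169)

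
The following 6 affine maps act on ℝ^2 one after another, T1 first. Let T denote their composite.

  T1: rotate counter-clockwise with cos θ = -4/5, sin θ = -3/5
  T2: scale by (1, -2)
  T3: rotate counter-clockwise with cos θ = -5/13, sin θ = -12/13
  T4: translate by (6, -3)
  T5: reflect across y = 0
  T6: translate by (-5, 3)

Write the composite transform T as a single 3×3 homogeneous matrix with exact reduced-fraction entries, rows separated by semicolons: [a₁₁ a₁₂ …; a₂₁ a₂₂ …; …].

T1 = [-4/5 3/5 0; -3/5 -4/5 0; 0 0 1]
T2·T1 = [-4/5 3/5 0; 6/5 8/5 0; 0 0 1]
T3·…·T1 = [92/65 81/65 0; 18/65 -76/65 0; 0 0 1]
T4·…·T1 = [92/65 81/65 6; 18/65 -76/65 -3; 0 0 1]
T5·…·T1 = [92/65 81/65 6; -18/65 76/65 3; 0 0 1]
T6·…·T1 = [92/65 81/65 1; -18/65 76/65 6; 0 0 1]

T = [92/65 81/65 1; -18/65 76/65 6; 0 0 1]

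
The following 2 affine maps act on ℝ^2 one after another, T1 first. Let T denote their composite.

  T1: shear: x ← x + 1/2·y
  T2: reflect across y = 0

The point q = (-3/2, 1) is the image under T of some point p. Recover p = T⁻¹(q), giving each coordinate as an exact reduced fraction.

T1 = [1 1/2 0; 0 1 0; 0 0 1]
T2·T1 = [1 1/2 0; 0 -1 0; 0 0 1]
det M = -1; M⁻¹ = [1 1/2 0; 0 -1 0; 0 0 1]
M⁻¹ · (-3/2, 1)ᵀ = (-1, -1)ᵀ

p = (-1, -1)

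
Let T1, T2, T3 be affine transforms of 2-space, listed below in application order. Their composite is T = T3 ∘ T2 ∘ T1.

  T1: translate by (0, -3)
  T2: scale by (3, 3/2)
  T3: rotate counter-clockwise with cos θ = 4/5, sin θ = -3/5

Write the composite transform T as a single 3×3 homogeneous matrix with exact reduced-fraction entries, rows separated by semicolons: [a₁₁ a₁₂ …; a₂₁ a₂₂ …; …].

T = [12/5 9/10 -27/10; -9/5 6/5 -18/5; 0 0 1]

T1 = [1 0 0; 0 1 -3; 0 0 1]
T2·T1 = [3 0 0; 0 3/2 -9/2; 0 0 1]
T3·…·T1 = [12/5 9/10 -27/10; -9/5 6/5 -18/5; 0 0 1]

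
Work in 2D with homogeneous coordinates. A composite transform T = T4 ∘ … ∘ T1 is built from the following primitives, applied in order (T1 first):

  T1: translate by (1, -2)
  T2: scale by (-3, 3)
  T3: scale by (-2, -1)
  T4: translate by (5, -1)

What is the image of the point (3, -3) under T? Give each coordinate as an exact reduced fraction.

T(p) = (29, 14)

T1 translate by (1, -2): (3, -3) → (4, -5)
T2 scale by (-3, 3): (4, -5) → (-12, -15)
T3 scale by (-2, -1): (-12, -15) → (24, 15)
T4 translate by (5, -1): (24, 15) → (29, 14)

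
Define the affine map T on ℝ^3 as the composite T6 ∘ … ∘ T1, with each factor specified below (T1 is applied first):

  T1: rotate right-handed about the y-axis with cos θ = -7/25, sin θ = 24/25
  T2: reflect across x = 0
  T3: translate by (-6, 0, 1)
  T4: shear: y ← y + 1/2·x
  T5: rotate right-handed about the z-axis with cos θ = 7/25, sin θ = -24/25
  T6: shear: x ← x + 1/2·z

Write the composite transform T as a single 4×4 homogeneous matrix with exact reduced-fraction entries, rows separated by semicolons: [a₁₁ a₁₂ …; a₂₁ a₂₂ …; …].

T = [-167/625 24/25 -1087/1250 -203/50; -287/1250 7/25 492/625 123/25; -24/25 0 -7/25 1; 0 0 0 1]

T1 = [-7/25 0 24/25 0; 0 1 0 0; -24/25 0 -7/25 0; 0 0 0 1]
T2·T1 = [7/25 0 -24/25 0; 0 1 0 0; -24/25 0 -7/25 0; 0 0 0 1]
T3·…·T1 = [7/25 0 -24/25 -6; 0 1 0 0; -24/25 0 -7/25 1; 0 0 0 1]
T4·…·T1 = [7/25 0 -24/25 -6; 7/50 1 -12/25 -3; -24/25 0 -7/25 1; 0 0 0 1]
T5·…·T1 = [133/625 24/25 -456/625 -114/25; -287/1250 7/25 492/625 123/25; -24/25 0 -7/25 1; 0 0 0 1]
T6·…·T1 = [-167/625 24/25 -1087/1250 -203/50; -287/1250 7/25 492/625 123/25; -24/25 0 -7/25 1; 0 0 0 1]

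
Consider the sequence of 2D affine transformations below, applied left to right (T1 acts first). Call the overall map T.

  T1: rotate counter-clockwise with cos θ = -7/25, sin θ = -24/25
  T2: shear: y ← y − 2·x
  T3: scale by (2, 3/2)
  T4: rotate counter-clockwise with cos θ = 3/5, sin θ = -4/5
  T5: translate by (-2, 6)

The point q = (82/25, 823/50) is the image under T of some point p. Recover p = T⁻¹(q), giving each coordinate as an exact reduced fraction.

p = (-1, -3)

T1 = [-7/25 24/25 0; -24/25 -7/25 0; 0 0 1]
T2·T1 = [-7/25 24/25 0; -2/5 -11/5 0; 0 0 1]
T3·…·T1 = [-14/25 48/25 0; -3/5 -33/10 0; 0 0 1]
T4·…·T1 = [-102/125 -186/125 0; 11/125 -879/250 0; 0 0 1]
T5·…·T1 = [-102/125 -186/125 -2; 11/125 -879/250 6; 0 0 1]
det M = 3; M⁻¹ = [-293/250 62/125 -133/25; -11/375 -34/125 118/75; 0 0 1]
M⁻¹ · (82/25, 823/50)ᵀ = (-1, -3)ᵀ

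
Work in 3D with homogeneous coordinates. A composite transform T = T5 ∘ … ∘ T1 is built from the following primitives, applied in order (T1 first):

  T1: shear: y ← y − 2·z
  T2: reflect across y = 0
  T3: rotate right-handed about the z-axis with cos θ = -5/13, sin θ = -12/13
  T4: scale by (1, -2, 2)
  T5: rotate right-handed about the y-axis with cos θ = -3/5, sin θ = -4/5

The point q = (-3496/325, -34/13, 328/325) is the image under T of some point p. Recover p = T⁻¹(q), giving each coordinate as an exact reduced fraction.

T1 = [1 0 0 0; 0 1 -2 0; 0 0 1 0; 0 0 0 1]
T2·T1 = [1 0 0 0; 0 -1 2 0; 0 0 1 0; 0 0 0 1]
T3·…·T1 = [-5/13 -12/13 24/13 0; -12/13 5/13 -10/13 0; 0 0 1 0; 0 0 0 1]
T4·…·T1 = [-5/13 -12/13 24/13 0; 24/13 -10/13 20/13 0; 0 0 2 0; 0 0 0 1]
T5·…·T1 = [3/13 36/65 -176/65 0; 24/13 -10/13 20/13 0; -4/13 -48/65 18/65 0; 0 0 0 1]
det M = 4; M⁻¹ = [3/13 6/13 -4/13 0; -16/65 -5/26 -87/65 0; -2/5 0 -3/10 0; 0 0 0 1]
M⁻¹ · (-3496/325, -34/13, 328/325)ᵀ = (-4, 9/5, 4)ᵀ

p = (-4, 9/5, 4)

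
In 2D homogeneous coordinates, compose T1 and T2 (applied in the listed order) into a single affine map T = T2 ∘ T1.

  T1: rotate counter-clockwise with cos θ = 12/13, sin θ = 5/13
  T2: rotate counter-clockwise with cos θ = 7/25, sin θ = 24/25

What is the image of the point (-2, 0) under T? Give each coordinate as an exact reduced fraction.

T(p) = (72/325, -646/325)

T1 rotate counter-clockwise with cos θ = 12/13, sin θ = 5/13: (-2, 0) → (-24/13, -10/13)
T2 rotate counter-clockwise with cos θ = 7/25, sin θ = 24/25: (-24/13, -10/13) → (72/325, -646/325)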